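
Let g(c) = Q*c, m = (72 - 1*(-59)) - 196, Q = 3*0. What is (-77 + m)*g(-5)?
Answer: 0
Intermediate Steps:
Q = 0
m = -65 (m = (72 + 59) - 196 = 131 - 196 = -65)
g(c) = 0 (g(c) = 0*c = 0)
(-77 + m)*g(-5) = (-77 - 65)*0 = -142*0 = 0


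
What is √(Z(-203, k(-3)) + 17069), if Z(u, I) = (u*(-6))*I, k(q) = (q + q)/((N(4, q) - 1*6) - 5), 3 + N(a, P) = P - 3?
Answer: 2*√108965/5 ≈ 132.04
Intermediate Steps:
N(a, P) = -6 + P (N(a, P) = -3 + (P - 3) = -3 + (-3 + P) = -6 + P)
k(q) = 2*q/(-17 + q) (k(q) = (q + q)/(((-6 + q) - 1*6) - 5) = (2*q)/(((-6 + q) - 6) - 5) = (2*q)/((-12 + q) - 5) = (2*q)/(-17 + q) = 2*q/(-17 + q))
Z(u, I) = -6*I*u (Z(u, I) = (-6*u)*I = -6*I*u)
√(Z(-203, k(-3)) + 17069) = √(-6*2*(-3)/(-17 - 3)*(-203) + 17069) = √(-6*2*(-3)/(-20)*(-203) + 17069) = √(-6*2*(-3)*(-1/20)*(-203) + 17069) = √(-6*3/10*(-203) + 17069) = √(1827/5 + 17069) = √(87172/5) = 2*√108965/5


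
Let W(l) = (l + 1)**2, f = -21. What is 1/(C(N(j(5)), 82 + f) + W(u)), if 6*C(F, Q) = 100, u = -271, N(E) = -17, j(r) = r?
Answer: 3/218750 ≈ 1.3714e-5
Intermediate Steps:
W(l) = (1 + l)**2
C(F, Q) = 50/3 (C(F, Q) = (1/6)*100 = 50/3)
1/(C(N(j(5)), 82 + f) + W(u)) = 1/(50/3 + (1 - 271)**2) = 1/(50/3 + (-270)**2) = 1/(50/3 + 72900) = 1/(218750/3) = 3/218750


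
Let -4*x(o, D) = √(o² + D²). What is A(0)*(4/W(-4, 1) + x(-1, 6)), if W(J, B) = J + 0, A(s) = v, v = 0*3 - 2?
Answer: 2 + √37/2 ≈ 5.0414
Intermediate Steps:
v = -2 (v = 0 - 2 = -2)
A(s) = -2
W(J, B) = J
x(o, D) = -√(D² + o²)/4 (x(o, D) = -√(o² + D²)/4 = -√(D² + o²)/4)
A(0)*(4/W(-4, 1) + x(-1, 6)) = -2*(4/(-4) - √(6² + (-1)²)/4) = -2*(4*(-¼) - √(36 + 1)/4) = -2*(-1 - √37/4) = 2 + √37/2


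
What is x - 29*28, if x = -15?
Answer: -827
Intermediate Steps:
x - 29*28 = -15 - 29*28 = -15 - 812 = -827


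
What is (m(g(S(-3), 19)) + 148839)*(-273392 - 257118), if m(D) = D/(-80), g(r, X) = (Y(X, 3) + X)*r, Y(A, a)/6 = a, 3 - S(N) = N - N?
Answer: -631678734459/8 ≈ -7.8960e+10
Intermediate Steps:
S(N) = 3 (S(N) = 3 - (N - N) = 3 - 1*0 = 3 + 0 = 3)
Y(A, a) = 6*a
g(r, X) = r*(18 + X) (g(r, X) = (6*3 + X)*r = (18 + X)*r = r*(18 + X))
m(D) = -D/80 (m(D) = D*(-1/80) = -D/80)
(m(g(S(-3), 19)) + 148839)*(-273392 - 257118) = (-3*(18 + 19)/80 + 148839)*(-273392 - 257118) = (-3*37/80 + 148839)*(-530510) = (-1/80*111 + 148839)*(-530510) = (-111/80 + 148839)*(-530510) = (11907009/80)*(-530510) = -631678734459/8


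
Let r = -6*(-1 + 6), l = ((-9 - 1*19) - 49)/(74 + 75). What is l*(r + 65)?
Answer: -2695/149 ≈ -18.087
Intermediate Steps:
l = -77/149 (l = ((-9 - 19) - 49)/149 = (-28 - 49)*(1/149) = -77*1/149 = -77/149 ≈ -0.51678)
r = -30 (r = -6*5 = -30)
l*(r + 65) = -77*(-30 + 65)/149 = -77/149*35 = -2695/149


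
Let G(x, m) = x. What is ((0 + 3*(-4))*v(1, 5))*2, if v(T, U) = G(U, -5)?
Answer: -120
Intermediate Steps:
v(T, U) = U
((0 + 3*(-4))*v(1, 5))*2 = ((0 + 3*(-4))*5)*2 = ((0 - 12)*5)*2 = -12*5*2 = -60*2 = -120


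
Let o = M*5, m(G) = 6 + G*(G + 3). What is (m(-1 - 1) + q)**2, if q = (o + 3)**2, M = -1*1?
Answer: 64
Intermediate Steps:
m(G) = 6 + G*(3 + G)
M = -1
o = -5 (o = -1*5 = -5)
q = 4 (q = (-5 + 3)**2 = (-2)**2 = 4)
(m(-1 - 1) + q)**2 = ((6 + (-1 - 1)**2 + 3*(-1 - 1)) + 4)**2 = ((6 + (-2)**2 + 3*(-2)) + 4)**2 = ((6 + 4 - 6) + 4)**2 = (4 + 4)**2 = 8**2 = 64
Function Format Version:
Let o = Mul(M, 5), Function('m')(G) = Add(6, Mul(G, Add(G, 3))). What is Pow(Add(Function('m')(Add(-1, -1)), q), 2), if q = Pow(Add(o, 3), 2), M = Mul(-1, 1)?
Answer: 64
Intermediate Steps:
Function('m')(G) = Add(6, Mul(G, Add(3, G)))
M = -1
o = -5 (o = Mul(-1, 5) = -5)
q = 4 (q = Pow(Add(-5, 3), 2) = Pow(-2, 2) = 4)
Pow(Add(Function('m')(Add(-1, -1)), q), 2) = Pow(Add(Add(6, Pow(Add(-1, -1), 2), Mul(3, Add(-1, -1))), 4), 2) = Pow(Add(Add(6, Pow(-2, 2), Mul(3, -2)), 4), 2) = Pow(Add(Add(6, 4, -6), 4), 2) = Pow(Add(4, 4), 2) = Pow(8, 2) = 64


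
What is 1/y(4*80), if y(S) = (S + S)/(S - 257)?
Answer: 63/640 ≈ 0.098438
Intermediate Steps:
y(S) = 2*S/(-257 + S) (y(S) = (2*S)/(-257 + S) = 2*S/(-257 + S))
1/y(4*80) = 1/(2*(4*80)/(-257 + 4*80)) = 1/(2*320/(-257 + 320)) = 1/(2*320/63) = 1/(2*320*(1/63)) = 1/(640/63) = 63/640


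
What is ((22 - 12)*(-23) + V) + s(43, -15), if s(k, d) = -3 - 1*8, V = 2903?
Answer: 2662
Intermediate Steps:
s(k, d) = -11 (s(k, d) = -3 - 8 = -11)
((22 - 12)*(-23) + V) + s(43, -15) = ((22 - 12)*(-23) + 2903) - 11 = (10*(-23) + 2903) - 11 = (-230 + 2903) - 11 = 2673 - 11 = 2662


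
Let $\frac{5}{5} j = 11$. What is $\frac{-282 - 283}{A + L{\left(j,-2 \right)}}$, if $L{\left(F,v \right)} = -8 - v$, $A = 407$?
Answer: $- \frac{565}{401} \approx -1.409$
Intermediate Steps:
$j = 11$
$\frac{-282 - 283}{A + L{\left(j,-2 \right)}} = \frac{-282 - 283}{407 - 6} = - \frac{565}{407 + \left(-8 + 2\right)} = - \frac{565}{407 - 6} = - \frac{565}{401}$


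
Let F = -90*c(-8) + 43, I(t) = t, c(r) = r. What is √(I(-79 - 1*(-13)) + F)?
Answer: √697 ≈ 26.401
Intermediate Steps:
F = 763 (F = -90*(-8) + 43 = 720 + 43 = 763)
√(I(-79 - 1*(-13)) + F) = √((-79 - 1*(-13)) + 763) = √((-79 + 13) + 763) = √(-66 + 763) = √697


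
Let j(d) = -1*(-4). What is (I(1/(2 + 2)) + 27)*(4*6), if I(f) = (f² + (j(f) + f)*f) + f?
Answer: 681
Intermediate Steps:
j(d) = 4
I(f) = f + f² + f*(4 + f) (I(f) = (f² + (4 + f)*f) + f = (f² + f*(4 + f)) + f = f + f² + f*(4 + f))
(I(1/(2 + 2)) + 27)*(4*6) = ((5 + 2/(2 + 2))/(2 + 2) + 27)*(4*6) = ((5 + 2/4)/4 + 27)*24 = ((5 + 2*(¼))/4 + 27)*24 = ((5 + ½)/4 + 27)*24 = ((¼)*(11/2) + 27)*24 = (11/8 + 27)*24 = (227/8)*24 = 681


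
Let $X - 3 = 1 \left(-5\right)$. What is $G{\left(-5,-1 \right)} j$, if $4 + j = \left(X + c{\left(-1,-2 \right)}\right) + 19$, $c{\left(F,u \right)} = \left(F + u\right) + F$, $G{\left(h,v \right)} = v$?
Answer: $-9$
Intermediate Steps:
$c{\left(F,u \right)} = u + 2 F$
$X = -2$ ($X = 3 + 1 \left(-5\right) = 3 - 5 = -2$)
$j = 9$ ($j = -4 + \left(\left(-2 + \left(-2 + 2 \left(-1\right)\right)\right) + 19\right) = -4 + \left(\left(-2 - 4\right) + 19\right) = -4 + \left(-6 + 19\right) = -4 + 13 = 9$)
$G{\left(-5,-1 \right)} j = \left(-1\right) 9 = -9$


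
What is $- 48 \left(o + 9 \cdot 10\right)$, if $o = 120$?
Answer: $-10080$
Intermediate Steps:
$- 48 \left(o + 9 \cdot 10\right) = - 48 \left(120 + 9 \cdot 10\right) = - 48 \left(120 + 90\right) = \left(-48\right) 210 = -10080$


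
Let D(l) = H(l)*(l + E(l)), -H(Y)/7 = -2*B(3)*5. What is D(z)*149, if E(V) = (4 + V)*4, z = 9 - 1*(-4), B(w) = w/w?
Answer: 844830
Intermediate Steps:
B(w) = 1
z = 13 (z = 9 + 4 = 13)
H(Y) = 70 (H(Y) = -7*(-2*1)*5 = -(-14)*5 = -7*(-10) = 70)
E(V) = 16 + 4*V
D(l) = 1120 + 350*l (D(l) = 70*(l + (16 + 4*l)) = 70*(16 + 5*l) = 1120 + 350*l)
D(z)*149 = (1120 + 350*13)*149 = (1120 + 4550)*149 = 5670*149 = 844830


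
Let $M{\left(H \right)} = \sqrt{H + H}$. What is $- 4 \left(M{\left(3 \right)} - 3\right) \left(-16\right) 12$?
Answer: $-2304 + 768 \sqrt{6} \approx -422.79$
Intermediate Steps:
$M{\left(H \right)} = \sqrt{2} \sqrt{H}$ ($M{\left(H \right)} = \sqrt{2 H} = \sqrt{2} \sqrt{H}$)
$- 4 \left(M{\left(3 \right)} - 3\right) \left(-16\right) 12 = - 4 \left(\sqrt{2} \sqrt{3} - 3\right) \left(-16\right) 12 = - 4 \left(\sqrt{6} - 3\right) \left(-16\right) 12 = - 4 \left(-3 + \sqrt{6}\right) \left(-16\right) 12 = \left(12 - 4 \sqrt{6}\right) \left(-16\right) 12 = \left(-192 + 64 \sqrt{6}\right) 12 = -2304 + 768 \sqrt{6}$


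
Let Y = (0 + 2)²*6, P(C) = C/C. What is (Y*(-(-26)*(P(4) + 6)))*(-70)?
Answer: -305760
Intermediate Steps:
P(C) = 1
Y = 24 (Y = 2²*6 = 4*6 = 24)
(Y*(-(-26)*(P(4) + 6)))*(-70) = (24*(-(-26)*(1 + 6)))*(-70) = (24*(-(-26)*7))*(-70) = (24*(-13*(-14)))*(-70) = (24*182)*(-70) = 4368*(-70) = -305760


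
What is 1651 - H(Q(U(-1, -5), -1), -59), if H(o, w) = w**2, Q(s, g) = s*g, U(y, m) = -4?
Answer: -1830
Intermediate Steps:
Q(s, g) = g*s
1651 - H(Q(U(-1, -5), -1), -59) = 1651 - 1*(-59)**2 = 1651 - 1*3481 = 1651 - 3481 = -1830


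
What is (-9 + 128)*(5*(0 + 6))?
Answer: 3570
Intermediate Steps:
(-9 + 128)*(5*(0 + 6)) = 119*(5*6) = 119*30 = 3570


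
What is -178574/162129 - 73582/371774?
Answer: -3559952107/2739788493 ≈ -1.2994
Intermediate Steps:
-178574/162129 - 73582/371774 = -178574*1/162129 - 73582*1/371774 = -16234/14739 - 36791/185887 = -3559952107/2739788493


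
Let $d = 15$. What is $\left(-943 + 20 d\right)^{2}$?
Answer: $413449$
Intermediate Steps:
$\left(-943 + 20 d\right)^{2} = \left(-943 + 20 \cdot 15\right)^{2} = \left(-943 + 300\right)^{2} = \left(-643\right)^{2} = 413449$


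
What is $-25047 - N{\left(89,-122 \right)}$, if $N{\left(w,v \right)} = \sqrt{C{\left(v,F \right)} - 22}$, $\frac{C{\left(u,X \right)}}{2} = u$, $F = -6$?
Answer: $-25047 - i \sqrt{266} \approx -25047.0 - 16.31 i$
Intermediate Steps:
$C{\left(u,X \right)} = 2 u$
$N{\left(w,v \right)} = \sqrt{-22 + 2 v}$ ($N{\left(w,v \right)} = \sqrt{2 v - 22} = \sqrt{-22 + 2 v}$)
$-25047 - N{\left(89,-122 \right)} = -25047 - \sqrt{-22 + 2 \left(-122\right)} = -25047 - \sqrt{-22 - 244} = -25047 - \sqrt{-266} = -25047 - i \sqrt{266}$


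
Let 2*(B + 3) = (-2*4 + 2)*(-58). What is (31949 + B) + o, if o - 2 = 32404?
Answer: 64526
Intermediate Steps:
o = 32406 (o = 2 + 32404 = 32406)
B = 171 (B = -3 + ((-2*4 + 2)*(-58))/2 = -3 + ((-8 + 2)*(-58))/2 = -3 + (-6*(-58))/2 = -3 + (½)*348 = -3 + 174 = 171)
(31949 + B) + o = (31949 + 171) + 32406 = 32120 + 32406 = 64526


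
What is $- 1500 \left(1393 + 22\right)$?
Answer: $-2122500$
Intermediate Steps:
$- 1500 \left(1393 + 22\right) = \left(-1500\right) 1415 = -2122500$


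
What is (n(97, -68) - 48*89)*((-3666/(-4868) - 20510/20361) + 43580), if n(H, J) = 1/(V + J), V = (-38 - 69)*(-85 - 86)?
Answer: -168189335030295697091/903405068346 ≈ -1.8617e+8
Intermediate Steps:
V = 18297 (V = -107*(-171) = 18297)
n(H, J) = 1/(18297 + J)
(n(97, -68) - 48*89)*((-3666/(-4868) - 20510/20361) + 43580) = (1/(18297 - 68) - 48*89)*((-3666/(-4868) - 20510/20361) + 43580) = (1/18229 - 4272)*((-3666*(-1/4868) - 20510*1/20361) + 43580) = (1/18229 - 4272)*((1833/2434 - 20510/20361) + 43580) = -77874287*(-12599627/49558674 + 43580)/18229 = -77874287/18229*2159754413293/49558674 = -168189335030295697091/903405068346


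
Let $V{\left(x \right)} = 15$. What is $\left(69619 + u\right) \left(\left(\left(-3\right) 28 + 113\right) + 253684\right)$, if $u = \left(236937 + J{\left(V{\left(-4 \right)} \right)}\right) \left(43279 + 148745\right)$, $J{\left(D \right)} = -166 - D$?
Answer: $11534529702422019$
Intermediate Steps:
$u = 45462834144$ ($u = \left(236937 - 181\right) \left(43279 + 148745\right) = \left(236937 - 181\right) 192024 = 236756 \cdot 192024 = 45462834144$)
$\left(69619 + u\right) \left(\left(\left(-3\right) 28 + 113\right) + 253684\right) = \left(69619 + 45462834144\right) \left(\left(\left(-3\right) 28 + 113\right) + 253684\right) = 45462903763 \left(\left(-84 + 113\right) + 253684\right) = 45462903763 \left(29 + 253684\right) = 45462903763 \cdot 253713 = 11534529702422019$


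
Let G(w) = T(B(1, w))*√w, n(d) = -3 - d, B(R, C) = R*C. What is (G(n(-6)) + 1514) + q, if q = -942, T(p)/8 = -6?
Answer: 572 - 48*√3 ≈ 488.86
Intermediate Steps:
B(R, C) = C*R
T(p) = -48 (T(p) = 8*(-6) = -48)
G(w) = -48*√w
(G(n(-6)) + 1514) + q = (-48*√(-3 - 1*(-6)) + 1514) - 942 = (-48*√(-3 + 6) + 1514) - 942 = (-48*√3 + 1514) - 942 = (1514 - 48*√3) - 942 = 572 - 48*√3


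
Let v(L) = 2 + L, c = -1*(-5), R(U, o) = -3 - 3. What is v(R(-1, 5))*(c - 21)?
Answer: 64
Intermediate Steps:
R(U, o) = -6
c = 5
v(R(-1, 5))*(c - 21) = (2 - 6)*(5 - 21) = -4*(-16) = 64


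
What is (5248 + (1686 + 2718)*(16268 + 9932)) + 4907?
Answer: 115394955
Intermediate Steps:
(5248 + (1686 + 2718)*(16268 + 9932)) + 4907 = (5248 + 4404*26200) + 4907 = (5248 + 115384800) + 4907 = 115390048 + 4907 = 115394955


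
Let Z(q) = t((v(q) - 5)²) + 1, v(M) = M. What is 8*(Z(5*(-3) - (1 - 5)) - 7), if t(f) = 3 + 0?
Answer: -24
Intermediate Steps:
t(f) = 3
Z(q) = 4 (Z(q) = 3 + 1 = 4)
8*(Z(5*(-3) - (1 - 5)) - 7) = 8*(4 - 7) = 8*(-3) = -24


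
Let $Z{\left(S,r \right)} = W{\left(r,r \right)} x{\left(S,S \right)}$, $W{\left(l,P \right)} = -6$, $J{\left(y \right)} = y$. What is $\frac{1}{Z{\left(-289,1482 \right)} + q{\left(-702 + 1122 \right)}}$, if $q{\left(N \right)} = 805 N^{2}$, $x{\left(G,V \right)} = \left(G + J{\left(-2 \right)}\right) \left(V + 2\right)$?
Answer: $\frac{1}{141500898} \approx 7.0671 \cdot 10^{-9}$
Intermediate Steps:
$x{\left(G,V \right)} = \left(-2 + G\right) \left(2 + V\right)$ ($x{\left(G,V \right)} = \left(G - 2\right) \left(V + 2\right) = \left(-2 + G\right) \left(2 + V\right)$)
$Z{\left(S,r \right)} = 24 - 6 S^{2}$ ($Z{\left(S,r \right)} = - 6 \left(-4 - 2 S + 2 S + S S\right) = - 6 \left(-4 - 2 S + 2 S + S^{2}\right) = - 6 \left(-4 + S^{2}\right) = 24 - 6 S^{2}$)
$\frac{1}{Z{\left(-289,1482 \right)} + q{\left(-702 + 1122 \right)}} = \frac{1}{\left(24 - 6 \left(-289\right)^{2}\right) + 805 \left(-702 + 1122\right)^{2}} = \frac{1}{\left(24 - 501126\right) + 805 \cdot 420^{2}} = \frac{1}{\left(24 - 501126\right) + 805 \cdot 176400} = \frac{1}{-501102 + 142002000} = \frac{1}{141500898}$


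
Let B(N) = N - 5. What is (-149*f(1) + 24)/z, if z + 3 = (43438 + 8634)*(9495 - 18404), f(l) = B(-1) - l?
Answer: -1067/463909451 ≈ -2.3000e-6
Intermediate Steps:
B(N) = -5 + N
f(l) = -6 - l (f(l) = (-5 - 1) - l = -6 - l)
z = -463909451 (z = -3 + (43438 + 8634)*(9495 - 18404) = -3 + 52072*(-8909) = -3 - 463909448 = -463909451)
(-149*f(1) + 24)/z = (-149*(-6 - 1*1) + 24)/(-463909451) = (-149*(-6 - 1) + 24)*(-1/463909451) = (-149*(-7) + 24)*(-1/463909451) = (1043 + 24)*(-1/463909451) = 1067*(-1/463909451) = -1067/463909451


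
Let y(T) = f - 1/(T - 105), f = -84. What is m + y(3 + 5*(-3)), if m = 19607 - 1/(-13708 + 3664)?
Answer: 2549158285/130572 ≈ 19523.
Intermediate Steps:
y(T) = -84 - 1/(-105 + T) (y(T) = -84 - 1/(T - 105) = -84 - 1/(-105 + T))
m = 196932709/10044 (m = 19607 - 1/(-10044) = 19607 - 1*(-1/10044) = 19607 + 1/10044 = 196932709/10044 ≈ 19607.)
m + y(3 + 5*(-3)) = 196932709/10044 + (8819 - 84*(3 + 5*(-3)))/(-105 + (3 + 5*(-3))) = 196932709/10044 + (8819 - 84*(3 - 15))/(-105 + (3 - 15)) = 196932709/10044 + (8819 - 84*(-12))/(-105 - 12) = 196932709/10044 + (8819 + 1008)/(-117) = 196932709/10044 - 1/117*9827 = 196932709/10044 - 9827/117 = 2549158285/130572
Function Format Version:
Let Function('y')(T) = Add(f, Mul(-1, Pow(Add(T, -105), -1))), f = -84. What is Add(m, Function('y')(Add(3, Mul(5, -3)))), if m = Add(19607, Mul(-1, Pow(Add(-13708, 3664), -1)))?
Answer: Rational(2549158285, 130572) ≈ 19523.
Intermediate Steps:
Function('y')(T) = Add(-84, Mul(-1, Pow(Add(-105, T), -1))) (Function('y')(T) = Add(-84, Mul(-1, Pow(Add(T, -105), -1))) = Add(-84, Mul(-1, Pow(Add(-105, T), -1))))
m = Rational(196932709, 10044) (m = Add(19607, Mul(-1, Pow(-10044, -1))) = Add(19607, Mul(-1, Rational(-1, 10044))) = Add(19607, Rational(1, 10044)) = Rational(196932709, 10044) ≈ 19607.)
Add(m, Function('y')(Add(3, Mul(5, -3)))) = Add(Rational(196932709, 10044), Mul(Pow(Add(-105, Add(3, Mul(5, -3))), -1), Add(8819, Mul(-84, Add(3, Mul(5, -3)))))) = Add(Rational(196932709, 10044), Mul(Pow(Add(-105, Add(3, -15)), -1), Add(8819, Mul(-84, Add(3, -15))))) = Add(Rational(196932709, 10044), Mul(Pow(Add(-105, -12), -1), Add(8819, Mul(-84, -12)))) = Add(Rational(196932709, 10044), Mul(Pow(-117, -1), Add(8819, 1008))) = Add(Rational(196932709, 10044), Mul(Rational(-1, 117), 9827)) = Add(Rational(196932709, 10044), Rational(-9827, 117)) = Rational(2549158285, 130572)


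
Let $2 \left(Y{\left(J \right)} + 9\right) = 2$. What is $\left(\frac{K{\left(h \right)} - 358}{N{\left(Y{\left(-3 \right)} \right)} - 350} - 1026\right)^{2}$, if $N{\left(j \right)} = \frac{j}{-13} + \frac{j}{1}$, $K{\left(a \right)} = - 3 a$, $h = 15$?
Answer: $\frac{22672425064249}{21585316} \approx 1.0504 \cdot 10^{6}$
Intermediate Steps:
$Y{\left(J \right)} = -8$ ($Y{\left(J \right)} = -9 + \frac{1}{2} \cdot 2 = -9 + 1 = -8$)
$N{\left(j \right)} = \frac{12 j}{13}$ ($N{\left(j \right)} = j \left(- \frac{1}{13}\right) + j 1 = - \frac{j}{13} + j = \frac{12 j}{13}$)
$\left(\frac{K{\left(h \right)} - 358}{N{\left(Y{\left(-3 \right)} \right)} - 350} - 1026\right)^{2} = \left(\frac{\left(-3\right) 15 - 358}{\frac{12}{13} \left(-8\right) - 350} - 1026\right)^{2} = \left(\frac{-45 - 358}{- \frac{96}{13} - 350} - 1026\right)^{2} = \left(- \frac{403}{- \frac{4646}{13}} - 1026\right)^{2} = \left(\left(-403\right) \left(- \frac{13}{4646}\right) - 1026\right)^{2} = \left(\frac{5239}{4646} - 1026\right)^{2} = \left(- \frac{4761557}{4646}\right)^{2} = \frac{22672425064249}{21585316}$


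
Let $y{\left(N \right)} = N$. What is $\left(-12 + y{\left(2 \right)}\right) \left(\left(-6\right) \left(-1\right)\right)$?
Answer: $-60$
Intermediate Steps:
$\left(-12 + y{\left(2 \right)}\right) \left(\left(-6\right) \left(-1\right)\right) = \left(-12 + 2\right) \left(\left(-6\right) \left(-1\right)\right) = \left(-10\right) 6 = -60$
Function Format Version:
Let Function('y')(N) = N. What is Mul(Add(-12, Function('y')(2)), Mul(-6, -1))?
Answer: -60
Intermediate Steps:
Mul(Add(-12, Function('y')(2)), Mul(-6, -1)) = Mul(Add(-12, 2), Mul(-6, -1)) = Mul(-10, 6) = -60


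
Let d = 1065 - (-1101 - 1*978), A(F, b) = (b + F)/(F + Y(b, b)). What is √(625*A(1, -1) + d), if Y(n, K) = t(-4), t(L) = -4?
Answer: 2*√786 ≈ 56.071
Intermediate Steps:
Y(n, K) = -4
A(F, b) = (F + b)/(-4 + F) (A(F, b) = (b + F)/(F - 4) = (F + b)/(-4 + F))
d = 3144 (d = 1065 - (-1101 - 978) = 1065 - 1*(-2079) = 1065 + 2079 = 3144)
√(625*A(1, -1) + d) = √(625*((1 - 1)/(-4 + 1)) + 3144) = √(625*(0/(-3)) + 3144) = √(625*(-⅓*0) + 3144) = √(625*0 + 3144) = √(0 + 3144) = √3144 = 2*√786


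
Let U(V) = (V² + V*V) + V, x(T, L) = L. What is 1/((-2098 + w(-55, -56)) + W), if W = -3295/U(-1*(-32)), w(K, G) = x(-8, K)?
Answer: -416/896307 ≈ -0.00046413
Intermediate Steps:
w(K, G) = K
U(V) = V + 2*V² (U(V) = (V² + V²) + V = 2*V² + V = V + 2*V²)
W = -659/416 (W = -3295*1/(32*(1 + 2*(-1*(-32)))) = -3295*1/(32*(1 + 2*32)) = -3295*1/(32*(1 + 64)) = -3295/(32*65) = -3295/2080 = -3295*1/2080 = -659/416 ≈ -1.5841)
1/((-2098 + w(-55, -56)) + W) = 1/((-2098 - 55) - 659/416) = 1/(-2153 - 659/416) = 1/(-896307/416) = -416/896307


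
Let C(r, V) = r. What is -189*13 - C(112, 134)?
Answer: -2569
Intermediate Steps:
-189*13 - C(112, 134) = -189*13 - 1*112 = -2457 - 112 = -2569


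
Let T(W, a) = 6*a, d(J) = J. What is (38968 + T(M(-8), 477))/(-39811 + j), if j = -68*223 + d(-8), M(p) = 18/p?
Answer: -41830/54983 ≈ -0.76078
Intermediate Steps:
j = -15172 (j = -68*223 - 8 = -15164 - 8 = -15172)
(38968 + T(M(-8), 477))/(-39811 + j) = (38968 + 6*477)/(-39811 - 15172) = (38968 + 2862)/(-54983) = 41830*(-1/54983) = -41830/54983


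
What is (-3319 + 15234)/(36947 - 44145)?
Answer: -11915/7198 ≈ -1.6553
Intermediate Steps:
(-3319 + 15234)/(36947 - 44145) = 11915/(-7198) = 11915*(-1/7198) = -11915/7198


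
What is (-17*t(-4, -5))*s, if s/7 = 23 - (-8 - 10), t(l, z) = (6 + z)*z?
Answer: 24395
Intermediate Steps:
t(l, z) = z*(6 + z)
s = 287 (s = 7*(23 - (-8 - 10)) = 7*(23 - 1*(-18)) = 7*(23 + 18) = 7*41 = 287)
(-17*t(-4, -5))*s = -(-85)*(6 - 5)*287 = -(-85)*287 = -17*(-5)*287 = 85*287 = 24395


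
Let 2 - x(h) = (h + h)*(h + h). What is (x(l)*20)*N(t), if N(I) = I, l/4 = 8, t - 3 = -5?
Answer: 163760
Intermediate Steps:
t = -2 (t = 3 - 5 = -2)
l = 32 (l = 4*8 = 32)
x(h) = 2 - 4*h**2 (x(h) = 2 - (h + h)*(h + h) = 2 - 2*h*2*h = 2 - 4*h**2)
(x(l)*20)*N(t) = ((2 - 4*32**2)*20)*(-2) = ((2 - 4*1024)*20)*(-2) = ((2 - 4096)*20)*(-2) = -4094*20*(-2) = -81880*(-2) = 163760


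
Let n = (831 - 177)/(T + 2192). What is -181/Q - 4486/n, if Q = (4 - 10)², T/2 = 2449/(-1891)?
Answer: -3595942933/239364 ≈ -15023.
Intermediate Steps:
T = -158/61 (T = 2*(2449/(-1891)) = 2*(2449*(-1/1891)) = 2*(-79/61) = -158/61 ≈ -2.5902)
n = 6649/22259 (n = (831 - 177)/(-158/61 + 2192) = 654/(133554/61) = 654*(61/133554) = 6649/22259 ≈ 0.29871)
Q = 36 (Q = (-6)² = 36)
-181/Q - 4486/n = -181/36 - 4486/6649/22259 = -181*1/36 - 4486*22259/6649 = -181/36 - 99853874/6649 = -3595942933/239364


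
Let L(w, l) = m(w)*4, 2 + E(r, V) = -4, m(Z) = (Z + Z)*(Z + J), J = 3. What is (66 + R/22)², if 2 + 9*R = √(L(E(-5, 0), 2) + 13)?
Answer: (13066 + √157)²/39204 ≈ 4363.0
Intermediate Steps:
m(Z) = 2*Z*(3 + Z) (m(Z) = (Z + Z)*(Z + 3) = (2*Z)*(3 + Z) = 2*Z*(3 + Z))
E(r, V) = -6 (E(r, V) = -2 - 4 = -6)
L(w, l) = 8*w*(3 + w) (L(w, l) = (2*w*(3 + w))*4 = 8*w*(3 + w))
R = -2/9 + √157/9 (R = -2/9 + √(8*(-6)*(3 - 6) + 13)/9 = -2/9 + √(8*(-6)*(-3) + 13)/9 = -2/9 + √(144 + 13)/9 = -2/9 + √157/9 ≈ 1.1700)
(66 + R/22)² = (66 + (-2/9 + √157/9)/22)² = (66 + (-2/9 + √157/9)*(1/22))² = (66 + (-1/99 + √157/198))² = (6533/99 + √157/198)²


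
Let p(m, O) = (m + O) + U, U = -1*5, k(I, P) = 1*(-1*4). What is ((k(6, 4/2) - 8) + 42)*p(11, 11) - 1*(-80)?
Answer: 590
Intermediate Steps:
k(I, P) = -4 (k(I, P) = 1*(-4) = -4)
U = -5
p(m, O) = -5 + O + m (p(m, O) = (m + O) - 5 = (O + m) - 5 = -5 + O + m)
((k(6, 4/2) - 8) + 42)*p(11, 11) - 1*(-80) = ((-4 - 8) + 42)*(-5 + 11 + 11) - 1*(-80) = (-12 + 42)*17 + 80 = 30*17 + 80 = 510 + 80 = 590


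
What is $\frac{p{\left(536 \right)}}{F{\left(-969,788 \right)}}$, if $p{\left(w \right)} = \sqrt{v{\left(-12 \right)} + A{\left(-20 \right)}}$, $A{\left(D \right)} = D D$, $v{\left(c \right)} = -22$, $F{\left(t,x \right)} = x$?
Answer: $\frac{3 \sqrt{42}}{788} \approx 0.024673$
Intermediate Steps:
$A{\left(D \right)} = D^{2}$
$p{\left(w \right)} = 3 \sqrt{42}$ ($p{\left(w \right)} = \sqrt{-22 + \left(-20\right)^{2}} = \sqrt{-22 + 400} = \sqrt{378} = 3 \sqrt{42}$)
$\frac{p{\left(536 \right)}}{F{\left(-969,788 \right)}} = \frac{3 \sqrt{42}}{788}$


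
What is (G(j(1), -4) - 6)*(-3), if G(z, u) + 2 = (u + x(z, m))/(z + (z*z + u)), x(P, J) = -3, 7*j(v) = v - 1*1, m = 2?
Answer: 75/4 ≈ 18.750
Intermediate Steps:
j(v) = -⅐ + v/7 (j(v) = (v - 1*1)/7 = (v - 1)/7 = (-1 + v)/7 = -⅐ + v/7)
G(z, u) = -2 + (-3 + u)/(u + z + z²) (G(z, u) = -2 + (u - 3)/(z + (z*z + u)) = -2 + (-3 + u)/(z + (z² + u)) = -2 + (-3 + u)/(z + (u + z²)) = -2 + (-3 + u)/(u + z + z²))
(G(j(1), -4) - 6)*(-3) = ((-3 - 1*(-4) - 2*(-⅐ + (⅐)*1) - 2*(-⅐ + (⅐)*1)²)/(-4 + (-⅐ + (⅐)*1) + (-⅐ + (⅐)*1)²) - 6)*(-3) = ((-3 + 4 - 2*(-⅐ + ⅐) - 2*(-⅐ + ⅐)²)/(-4 + (-⅐ + ⅐) + (-⅐ + ⅐)²) - 6)*(-3) = ((-3 + 4 - 2*0 - 2*0²)/(-4 + 0 + 0²) - 6)*(-3) = ((-3 + 4 + 0 - 2*0)/(-4 + 0 + 0) - 6)*(-3) = ((-3 + 4 + 0 + 0)/(-4) - 6)*(-3) = (-¼*1 - 6)*(-3) = (-¼ - 6)*(-3) = -25/4*(-3) = 75/4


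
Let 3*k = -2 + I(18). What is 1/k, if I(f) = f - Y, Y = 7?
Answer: 1/3 ≈ 0.33333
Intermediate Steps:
I(f) = -7 + f (I(f) = f - 1*7 = f - 7 = -7 + f)
k = 3 (k = (-2 + (-7 + 18))/3 = (-2 + 11)/3 = (1/3)*9 = 3)
1/k = 1/3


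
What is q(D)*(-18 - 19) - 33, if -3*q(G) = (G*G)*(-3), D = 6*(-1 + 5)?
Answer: -21345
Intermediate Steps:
D = 24 (D = 6*4 = 24)
q(G) = G**2 (q(G) = -G*G*(-3)/3 = -G**2*(-3)/3 = -(-1)*G**2 = G**2)
q(D)*(-18 - 19) - 33 = 24**2*(-18 - 19) - 33 = 576*(-37) - 33 = -21312 - 33 = -21345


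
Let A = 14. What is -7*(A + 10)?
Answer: -168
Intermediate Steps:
-7*(A + 10) = -7*(14 + 10) = -7*24 = -168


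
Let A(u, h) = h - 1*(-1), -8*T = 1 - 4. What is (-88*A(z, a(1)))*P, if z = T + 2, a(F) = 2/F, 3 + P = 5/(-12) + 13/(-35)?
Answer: 35002/35 ≈ 1000.1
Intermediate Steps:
P = -1591/420 (P = -3 + (5/(-12) + 13/(-35)) = -3 + (5*(-1/12) + 13*(-1/35)) = -3 + (-5/12 - 13/35) = -3 - 331/420 = -1591/420 ≈ -3.7881)
T = 3/8 (T = -(1 - 4)/8 = -⅛*(-3) = 3/8 ≈ 0.37500)
z = 19/8 (z = 3/8 + 2 = 19/8 ≈ 2.3750)
A(u, h) = 1 + h (A(u, h) = h + 1 = 1 + h)
(-88*A(z, a(1)))*P = -88*(1 + 2/1)*(-1591/420) = -88*(1 + 2*1)*(-1591/420) = -88*(1 + 2)*(-1591/420) = -88*3*(-1591/420) = -264*(-1591/420) = 35002/35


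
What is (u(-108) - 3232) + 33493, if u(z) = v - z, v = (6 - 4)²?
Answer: 30373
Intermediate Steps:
v = 4 (v = 2² = 4)
u(z) = 4 - z
(u(-108) - 3232) + 33493 = ((4 - 1*(-108)) - 3232) + 33493 = ((4 + 108) - 3232) + 33493 = (112 - 3232) + 33493 = -3120 + 33493 = 30373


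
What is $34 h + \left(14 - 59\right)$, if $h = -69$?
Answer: $-2391$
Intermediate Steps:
$34 h + \left(14 - 59\right) = 34 \left(-69\right) + \left(14 - 59\right) = -2346 + \left(14 - 59\right) = -2346 - 45 = -2391$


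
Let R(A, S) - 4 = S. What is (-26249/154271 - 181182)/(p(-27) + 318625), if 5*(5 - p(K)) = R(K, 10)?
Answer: -139755772855/245774683856 ≈ -0.56863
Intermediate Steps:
R(A, S) = 4 + S
p(K) = 11/5 (p(K) = 5 - (4 + 10)/5 = 5 - ⅕*14 = 5 - 14/5 = 11/5)
(-26249/154271 - 181182)/(p(-27) + 318625) = (-26249/154271 - 181182)/(11/5 + 318625) = (-26249*1/154271 - 181182)/(1593136/5) = (-26249/154271 - 181182)*(5/1593136) = -27951154571/154271*5/1593136 = -139755772855/245774683856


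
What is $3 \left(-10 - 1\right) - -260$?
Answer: $227$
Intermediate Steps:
$3 \left(-10 - 1\right) - -260 = 3 \left(-10 + \left(-2 + 1\right)\right) + 260 = 3 \left(-10 - 1\right) + 260 = 3 \left(-11\right) + 260 = -33 + 260 = 227$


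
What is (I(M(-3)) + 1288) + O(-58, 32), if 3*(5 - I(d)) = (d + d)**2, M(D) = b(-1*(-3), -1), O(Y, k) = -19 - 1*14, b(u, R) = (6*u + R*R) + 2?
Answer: 672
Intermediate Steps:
b(u, R) = 2 + R**2 + 6*u (b(u, R) = (6*u + R**2) + 2 = (R**2 + 6*u) + 2 = 2 + R**2 + 6*u)
O(Y, k) = -33 (O(Y, k) = -19 - 14 = -33)
M(D) = 21 (M(D) = 2 + (-1)**2 + 6*(-1*(-3)) = 2 + 1 + 6*3 = 2 + 1 + 18 = 21)
I(d) = 5 - 4*d**2/3 (I(d) = 5 - (d + d)**2/3 = 5 - 4*d**2/3)
(I(M(-3)) + 1288) + O(-58, 32) = ((5 - 4/3*21**2) + 1288) - 33 = ((5 - 4/3*441) + 1288) - 33 = ((5 - 588) + 1288) - 33 = (-583 + 1288) - 33 = 705 - 33 = 672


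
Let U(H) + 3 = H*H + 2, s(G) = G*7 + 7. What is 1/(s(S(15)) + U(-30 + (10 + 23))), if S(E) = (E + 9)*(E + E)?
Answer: 1/5055 ≈ 0.00019782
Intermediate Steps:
S(E) = 2*E*(9 + E) (S(E) = (9 + E)*(2*E) = 2*E*(9 + E))
s(G) = 7 + 7*G (s(G) = 7*G + 7 = 7 + 7*G)
U(H) = -1 + H**2 (U(H) = -3 + (H*H + 2) = -3 + (H**2 + 2) = -3 + (2 + H**2) = -1 + H**2)
1/(s(S(15)) + U(-30 + (10 + 23))) = 1/((7 + 7*(2*15*(9 + 15))) + (-1 + (-30 + (10 + 23))**2)) = 1/((7 + 7*(2*15*24)) + (-1 + (-30 + 33)**2)) = 1/((7 + 7*720) + (-1 + 3**2)) = 1/((7 + 5040) + (-1 + 9)) = 1/(5047 + 8) = 1/5055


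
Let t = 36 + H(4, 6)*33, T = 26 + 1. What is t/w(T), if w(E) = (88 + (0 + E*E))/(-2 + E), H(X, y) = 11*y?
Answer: 55350/817 ≈ 67.748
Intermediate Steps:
T = 27
t = 2214 (t = 36 + (11*6)*33 = 36 + 66*33 = 36 + 2178 = 2214)
w(E) = (88 + E²)/(-2 + E) (w(E) = (88 + (0 + E²))/(-2 + E) = (88 + E²)/(-2 + E))
t/w(T) = 2214/(((88 + 27²)/(-2 + 27))) = 2214/(((88 + 729)/25)) = 2214/(((1/25)*817)) = 2214/(817/25) = 2214*(25/817) = 55350/817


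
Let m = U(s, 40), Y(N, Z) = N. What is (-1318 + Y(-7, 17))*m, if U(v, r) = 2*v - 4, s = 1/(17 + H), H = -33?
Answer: 43725/8 ≈ 5465.6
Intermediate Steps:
s = -1/16 (s = 1/(17 - 33) = 1/(-16) = -1/16 ≈ -0.062500)
U(v, r) = -4 + 2*v
m = -33/8 (m = -4 + 2*(-1/16) = -4 - ⅛ = -33/8 ≈ -4.1250)
(-1318 + Y(-7, 17))*m = (-1318 - 7)*(-33/8) = -1325*(-33/8) = 43725/8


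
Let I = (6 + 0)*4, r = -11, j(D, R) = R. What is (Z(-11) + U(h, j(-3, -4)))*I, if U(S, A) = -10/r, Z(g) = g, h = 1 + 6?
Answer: -2664/11 ≈ -242.18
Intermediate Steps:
h = 7
U(S, A) = 10/11 (U(S, A) = -10/(-11) = -10*(-1/11) = 10/11)
I = 24 (I = 6*4 = 24)
(Z(-11) + U(h, j(-3, -4)))*I = (-11 + 10/11)*24 = -111/11*24 = -2664/11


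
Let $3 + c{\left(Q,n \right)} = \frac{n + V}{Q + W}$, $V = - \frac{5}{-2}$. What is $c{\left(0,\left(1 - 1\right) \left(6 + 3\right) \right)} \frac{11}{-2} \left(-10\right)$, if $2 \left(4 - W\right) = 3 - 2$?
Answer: $- \frac{880}{7} \approx -125.71$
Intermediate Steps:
$V = \frac{5}{2}$ ($V = \left(-5\right) \left(- \frac{1}{2}\right) = \frac{5}{2} \approx 2.5$)
$W = \frac{7}{2}$ ($W = 4 - \frac{3 - 2}{2} = 4 - \frac{1}{2} = \frac{7}{2} \approx 3.5$)
$c{\left(Q,n \right)} = -3 + \frac{\frac{5}{2} + n}{\frac{7}{2} + Q}$ ($c{\left(Q,n \right)} = -3 + \frac{n + \frac{5}{2}}{Q + \frac{7}{2}} = -3 + \frac{\frac{5}{2} + n}{\frac{7}{2} + Q}$)
$c{\left(0,\left(1 - 1\right) \left(6 + 3\right) \right)} \frac{11}{-2} \left(-10\right) = \frac{2 \left(-8 + \left(1 - 1\right) \left(6 + 3\right) - 0\right)}{7 + 2 \cdot 0} \frac{11}{-2} \left(-10\right) = \frac{2 \left(-8 + 0 \cdot 9 + 0\right)}{7 + 0} \cdot 11 \left(- \frac{1}{2}\right) \left(-10\right) = \frac{2 \left(-8 + 0 + 0\right)}{7} \left(- \frac{11}{2}\right) \left(-10\right) = 2 \cdot \frac{1}{7} \left(-8\right) \left(- \frac{11}{2}\right) \left(-10\right) = \left(- \frac{16}{7}\right) \left(- \frac{11}{2}\right) \left(-10\right) = \frac{88}{7} \left(-10\right) = - \frac{880}{7}$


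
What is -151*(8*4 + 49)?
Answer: -12231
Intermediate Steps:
-151*(8*4 + 49) = -151*(32 + 49) = -151*81 = -12231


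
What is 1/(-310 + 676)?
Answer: 1/366 ≈ 0.0027322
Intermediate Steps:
1/(-310 + 676) = 1/366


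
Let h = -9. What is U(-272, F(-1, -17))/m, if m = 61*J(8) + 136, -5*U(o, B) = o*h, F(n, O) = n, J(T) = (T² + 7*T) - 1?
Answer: -48/725 ≈ -0.066207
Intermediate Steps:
J(T) = -1 + T² + 7*T
U(o, B) = 9*o/5 (U(o, B) = -o*(-9)/5 = -(-9)*o/5 = 9*o/5)
m = 7395 (m = 61*(-1 + 8² + 7*8) + 136 = 61*(-1 + 64 + 56) + 136 = 61*119 + 136 = 7259 + 136 = 7395)
U(-272, F(-1, -17))/m = ((9/5)*(-272))/7395 = -2448/5*1/7395 = -48/725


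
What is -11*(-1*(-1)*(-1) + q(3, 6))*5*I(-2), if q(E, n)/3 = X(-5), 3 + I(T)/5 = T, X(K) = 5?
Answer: 19250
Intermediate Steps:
I(T) = -15 + 5*T
q(E, n) = 15 (q(E, n) = 3*5 = 15)
-11*(-1*(-1)*(-1) + q(3, 6))*5*I(-2) = -11*(-1*(-1)*(-1) + 15)*5*(-15 + 5*(-2)) = -11*(1*(-1) + 15)*5*(-15 - 10) = -11*(-1 + 15)*5*(-25) = -11*14*5*(-25) = -770*(-25) = -11*(-1750) = 19250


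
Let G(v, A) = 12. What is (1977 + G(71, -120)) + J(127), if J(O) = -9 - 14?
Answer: 1966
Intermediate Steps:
J(O) = -23
(1977 + G(71, -120)) + J(127) = (1977 + 12) - 23 = 1989 - 23 = 1966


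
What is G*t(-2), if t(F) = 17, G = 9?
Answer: 153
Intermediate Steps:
G*t(-2) = 9*17 = 153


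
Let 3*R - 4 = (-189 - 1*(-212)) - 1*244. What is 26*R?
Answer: -5642/3 ≈ -1880.7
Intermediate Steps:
R = -217/3 (R = 4/3 + ((-189 - 1*(-212)) - 1*244)/3 = 4/3 + ((-189 + 212) - 244)/3 = 4/3 + (23 - 244)/3 = 4/3 + (⅓)*(-221) = 4/3 - 221/3 = -217/3 ≈ -72.333)
26*R = 26*(-217/3) = -5642/3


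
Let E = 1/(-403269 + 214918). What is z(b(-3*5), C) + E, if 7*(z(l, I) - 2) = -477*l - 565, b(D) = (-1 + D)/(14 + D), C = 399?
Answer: -220182320/188351 ≈ -1169.0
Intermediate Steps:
b(D) = (-1 + D)/(14 + D)
z(l, I) = -551/7 - 477*l/7 (z(l, I) = 2 + (-477*l - 565)/7 = 2 + (-565 - 477*l)/7 = 2 + (-565/7 - 477*l/7) = -551/7 - 477*l/7)
E = -1/188351 (E = 1/(-188351) = -1/188351 ≈ -5.3092e-6)
z(b(-3*5), C) + E = (-551/7 - 477*(-1 - 3*5)/(7*(14 - 3*5))) - 1/188351 = (-551/7 - 477*(-1 - 15)/(7*(14 - 15))) - 1/188351 = (-551/7 - 477*(-16)/(7*(-1))) - 1/188351 = (-551/7 - (-477)*(-16)/7) - 1/188351 = (-551/7 - 477/7*16) - 1/188351 = (-551/7 - 7632/7) - 1/188351 = -1169 - 1/188351 = -220182320/188351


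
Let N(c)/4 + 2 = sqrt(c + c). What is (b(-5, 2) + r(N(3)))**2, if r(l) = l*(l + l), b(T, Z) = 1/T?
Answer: 5014401/25 - 409344*sqrt(6)/5 ≈ 39.254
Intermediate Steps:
N(c) = -8 + 4*sqrt(2)*sqrt(c) (N(c) = -8 + 4*sqrt(c + c) = -8 + 4*sqrt(2*c) = -8 + 4*(sqrt(2)*sqrt(c)) = -8 + 4*sqrt(2)*sqrt(c))
r(l) = 2*l**2 (r(l) = l*(2*l) = 2*l**2)
(b(-5, 2) + r(N(3)))**2 = (1/(-5) + 2*(-8 + 4*sqrt(2)*sqrt(3))**2)**2 = (-1/5 + 2*(-8 + 4*sqrt(6))**2)**2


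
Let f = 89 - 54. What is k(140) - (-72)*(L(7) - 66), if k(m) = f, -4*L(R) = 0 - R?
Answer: -4591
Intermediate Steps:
L(R) = R/4 (L(R) = -(0 - R)/4 = -(-1)*R/4 = R/4)
f = 35
k(m) = 35
k(140) - (-72)*(L(7) - 66) = 35 - (-72)*((1/4)*7 - 66) = 35 - (-72)*(7/4 - 66) = 35 - (-72)*(-257)/4 = 35 - 1*4626 = 35 - 4626 = -4591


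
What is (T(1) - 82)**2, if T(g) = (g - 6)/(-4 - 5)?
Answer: 537289/81 ≈ 6633.2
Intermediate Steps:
T(g) = 2/3 - g/9 (T(g) = (-6 + g)/(-9) = (-6 + g)*(-1/9) = 2/3 - g/9)
(T(1) - 82)**2 = ((2/3 - 1/9*1) - 82)**2 = ((2/3 - 1/9) - 82)**2 = (5/9 - 82)**2 = (-733/9)**2 = 537289/81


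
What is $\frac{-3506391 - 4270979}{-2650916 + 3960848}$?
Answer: $- \frac{3888685}{654966} \approx -5.9372$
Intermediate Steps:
$\frac{-3506391 - 4270979}{-2650916 + 3960848} = - \frac{7777370}{1309932} = \left(-7777370\right) \frac{1}{1309932} = - \frac{3888685}{654966}$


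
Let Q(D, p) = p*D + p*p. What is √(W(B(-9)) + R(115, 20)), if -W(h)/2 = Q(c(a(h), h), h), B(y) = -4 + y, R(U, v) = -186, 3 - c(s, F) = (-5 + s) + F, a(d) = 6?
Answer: I*√134 ≈ 11.576*I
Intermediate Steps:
c(s, F) = 8 - F - s (c(s, F) = 3 - ((-5 + s) + F) = 3 - (-5 + F + s) = 3 + (5 - F - s) = 8 - F - s)
Q(D, p) = p² + D*p (Q(D, p) = D*p + p² = p² + D*p)
W(h) = -4*h (W(h) = -2*h*((8 - h - 1*6) + h) = -2*h*((8 - h - 6) + h) = -2*h*((2 - h) + h) = -2*h*2 = -4*h)
√(W(B(-9)) + R(115, 20)) = √(-4*(-4 - 9) - 186) = √(-4*(-13) - 186) = √(52 - 186) = √(-134) = I*√134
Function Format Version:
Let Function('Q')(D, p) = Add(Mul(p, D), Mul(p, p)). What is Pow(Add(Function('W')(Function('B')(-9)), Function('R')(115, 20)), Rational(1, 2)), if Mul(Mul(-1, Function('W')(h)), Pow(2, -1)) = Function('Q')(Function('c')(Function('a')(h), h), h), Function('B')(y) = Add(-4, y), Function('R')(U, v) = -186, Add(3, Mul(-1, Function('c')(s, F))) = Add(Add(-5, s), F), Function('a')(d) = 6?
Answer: Mul(I, Pow(134, Rational(1, 2))) ≈ Mul(11.576, I)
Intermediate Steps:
Function('c')(s, F) = Add(8, Mul(-1, F), Mul(-1, s)) (Function('c')(s, F) = Add(3, Mul(-1, Add(Add(-5, s), F))) = Add(3, Mul(-1, Add(-5, F, s))) = Add(3, Add(5, Mul(-1, F), Mul(-1, s))) = Add(8, Mul(-1, F), Mul(-1, s)))
Function('Q')(D, p) = Add(Pow(p, 2), Mul(D, p)) (Function('Q')(D, p) = Add(Mul(D, p), Pow(p, 2)) = Add(Pow(p, 2), Mul(D, p)))
Function('W')(h) = Mul(-4, h) (Function('W')(h) = Mul(-2, Mul(h, Add(Add(8, Mul(-1, h), Mul(-1, 6)), h))) = Mul(-2, Mul(h, Add(Add(8, Mul(-1, h), -6), h))) = Mul(-2, Mul(h, Add(Add(2, Mul(-1, h)), h))) = Mul(-2, Mul(h, 2)) = Mul(-2, Mul(2, h)) = Mul(-4, h))
Pow(Add(Function('W')(Function('B')(-9)), Function('R')(115, 20)), Rational(1, 2)) = Pow(Add(Mul(-4, Add(-4, -9)), -186), Rational(1, 2)) = Pow(Add(Mul(-4, -13), -186), Rational(1, 2)) = Pow(Add(52, -186), Rational(1, 2)) = Pow(-134, Rational(1, 2)) = Mul(I, Pow(134, Rational(1, 2)))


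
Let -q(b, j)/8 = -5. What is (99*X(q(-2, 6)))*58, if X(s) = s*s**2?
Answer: 367488000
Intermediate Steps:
q(b, j) = 40 (q(b, j) = -8*(-5) = 40)
X(s) = s**3
(99*X(q(-2, 6)))*58 = (99*40**3)*58 = (99*64000)*58 = 6336000*58 = 367488000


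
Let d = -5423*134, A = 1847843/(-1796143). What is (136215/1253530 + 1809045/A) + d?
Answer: -1151266410768278017/463265327158 ≈ -2.4851e+6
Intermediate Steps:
A = -1847843/1796143 (A = 1847843*(-1/1796143) = -1847843/1796143 ≈ -1.0288)
d = -726682
(136215/1253530 + 1809045/A) + d = (136215/1253530 + 1809045/(-1847843/1796143)) - 726682 = (136215*(1/1253530) + 1809045*(-1796143/1847843)) - 726682 = (27243/250706 - 3249303513435/1847843) - 726682 = -814619836298448261/463265327158 - 726682 = -1151266410768278017/463265327158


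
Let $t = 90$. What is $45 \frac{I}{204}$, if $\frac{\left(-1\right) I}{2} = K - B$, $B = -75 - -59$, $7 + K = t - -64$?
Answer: $- \frac{2445}{34} \approx -71.912$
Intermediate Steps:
$K = 147$ ($K = -7 + \left(90 - -64\right) = -7 + \left(90 + 64\right) = -7 + 154 = 147$)
$B = -16$ ($B = -75 + 59 = -16$)
$I = -326$ ($I = - 2 \left(147 - -16\right) = - 2 \left(147 + 16\right) = \left(-2\right) 163 = -326$)
$45 \frac{I}{204} = 45 \left(- \frac{326}{204}\right) = 45 \left(\left(-326\right) \frac{1}{204}\right) = 45 \left(- \frac{163}{102}\right) = - \frac{2445}{34}$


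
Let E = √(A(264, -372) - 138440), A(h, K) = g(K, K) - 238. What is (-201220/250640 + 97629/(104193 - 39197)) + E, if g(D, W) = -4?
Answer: 35597617/50908117 + I*√138682 ≈ 0.69925 + 372.4*I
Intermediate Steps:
A(h, K) = -242 (A(h, K) = -4 - 238 = -242)
E = I*√138682 (E = √(-242 - 138440) = √(-138682) = I*√138682 ≈ 372.4*I)
(-201220/250640 + 97629/(104193 - 39197)) + E = (-201220/250640 + 97629/(104193 - 39197)) + I*√138682 = (-201220*1/250640 + 97629/64996) + I*√138682 = (-10061/12532 + 97629*(1/64996)) + I*√138682 = (-10061/12532 + 97629/64996) + I*√138682 = 35597617/50908117 + I*√138682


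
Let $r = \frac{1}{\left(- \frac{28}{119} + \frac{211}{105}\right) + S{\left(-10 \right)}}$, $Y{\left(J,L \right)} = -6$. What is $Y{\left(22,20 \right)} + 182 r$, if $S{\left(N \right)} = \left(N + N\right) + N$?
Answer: $- \frac{627168}{50383} \approx -12.448$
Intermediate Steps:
$S{\left(N \right)} = 3 N$ ($S{\left(N \right)} = 2 N + N = 3 N$)
$r = - \frac{1785}{50383}$ ($r = \frac{1}{\left(- \frac{28}{119} + \frac{211}{105}\right) + 3 \left(-10\right)} = \frac{1}{\left(\left(-28\right) \frac{1}{119} + 211 \cdot \frac{1}{105}\right) - 30} = \frac{1}{\left(- \frac{4}{17} + \frac{211}{105}\right) - 30} = \frac{1}{\frac{3167}{1785} - 30} = \frac{1}{- \frac{50383}{1785}} = - \frac{1785}{50383} \approx -0.035429$)
$Y{\left(22,20 \right)} + 182 r = -6 + 182 \left(- \frac{1785}{50383}\right) = -6 - \frac{324870}{50383} = - \frac{627168}{50383}$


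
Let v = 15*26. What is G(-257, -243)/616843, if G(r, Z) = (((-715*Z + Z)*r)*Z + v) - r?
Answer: 10835374049/616843 ≈ 17566.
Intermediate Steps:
v = 390
G(r, Z) = 390 - r - 714*r*Z² (G(r, Z) = (((-715*Z + Z)*r)*Z + 390) - r = (((-714*Z)*r)*Z + 390) - r = ((-714*Z*r)*Z + 390) - r = (-714*r*Z² + 390) - r = (390 - 714*r*Z²) - r = 390 - r - 714*r*Z²)
G(-257, -243)/616843 = (390 - 1*(-257) - 714*(-257)*(-243)²)/616843 = (390 + 257 - 714*(-257)*59049)*(1/616843) = (390 + 257 + 10835373402)*(1/616843) = 10835374049*(1/616843) = 10835374049/616843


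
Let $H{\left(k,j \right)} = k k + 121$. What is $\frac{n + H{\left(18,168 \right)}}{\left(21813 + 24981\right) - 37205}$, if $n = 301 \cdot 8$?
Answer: $\frac{2853}{9589} \approx 0.29753$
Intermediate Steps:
$H{\left(k,j \right)} = 121 + k^{2}$ ($H{\left(k,j \right)} = k^{2} + 121 = 121 + k^{2}$)
$n = 2408$
$\frac{n + H{\left(18,168 \right)}}{\left(21813 + 24981\right) - 37205} = \frac{2408 + \left(121 + 18^{2}\right)}{\left(21813 + 24981\right) - 37205} = \frac{2408 + \left(121 + 324\right)}{46794 - 37205} = \frac{2408 + 445}{9589} = 2853 \cdot \frac{1}{9589} = \frac{2853}{9589}$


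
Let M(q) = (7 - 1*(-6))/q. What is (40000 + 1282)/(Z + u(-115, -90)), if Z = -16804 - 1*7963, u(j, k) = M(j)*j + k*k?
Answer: -20641/8327 ≈ -2.4788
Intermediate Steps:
M(q) = 13/q (M(q) = (7 + 6)/q = 13/q)
u(j, k) = 13 + k**2 (u(j, k) = (13/j)*j + k*k = 13 + k**2)
Z = -24767 (Z = -16804 - 7963 = -24767)
(40000 + 1282)/(Z + u(-115, -90)) = (40000 + 1282)/(-24767 + (13 + (-90)**2)) = 41282/(-24767 + (13 + 8100)) = 41282/(-24767 + 8113) = 41282/(-16654) = 41282*(-1/16654) = -20641/8327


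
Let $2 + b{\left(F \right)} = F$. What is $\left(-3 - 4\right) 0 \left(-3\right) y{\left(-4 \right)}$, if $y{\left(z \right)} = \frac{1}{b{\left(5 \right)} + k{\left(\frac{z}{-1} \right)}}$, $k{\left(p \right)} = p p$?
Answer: $0$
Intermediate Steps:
$b{\left(F \right)} = -2 + F$
$k{\left(p \right)} = p^{2}$
$y{\left(z \right)} = \frac{1}{3 + z^{2}}$ ($y{\left(z \right)} = \frac{1}{\left(-2 + 5\right) + \left(\frac{z}{-1}\right)^{2}} = \frac{1}{3 + \left(z \left(-1\right)\right)^{2}} = \frac{1}{3 + \left(- z\right)^{2}} = \frac{1}{3 + z^{2}}$)
$\left(-3 - 4\right) 0 \left(-3\right) y{\left(-4 \right)} = \frac{\left(-3 - 4\right) 0 \left(-3\right)}{3 + \left(-4\right)^{2}} = \frac{\left(-7\right) 0 \left(-3\right)}{3 + 16} = \frac{0 \left(-3\right)}{19} = 0 \cdot \frac{1}{19} = 0$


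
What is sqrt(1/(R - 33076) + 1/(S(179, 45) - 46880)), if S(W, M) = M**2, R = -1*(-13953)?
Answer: I*sqrt(54877907792370)/857762165 ≈ 0.0086364*I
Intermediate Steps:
R = 13953
sqrt(1/(R - 33076) + 1/(S(179, 45) - 46880)) = sqrt(1/(13953 - 33076) + 1/(45**2 - 46880)) = sqrt(1/(-19123) + 1/(2025 - 46880)) = sqrt(-1/19123 + 1/(-44855)) = sqrt(-1/19123 - 1/44855) = sqrt(-63978/857762165) = I*sqrt(54877907792370)/857762165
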